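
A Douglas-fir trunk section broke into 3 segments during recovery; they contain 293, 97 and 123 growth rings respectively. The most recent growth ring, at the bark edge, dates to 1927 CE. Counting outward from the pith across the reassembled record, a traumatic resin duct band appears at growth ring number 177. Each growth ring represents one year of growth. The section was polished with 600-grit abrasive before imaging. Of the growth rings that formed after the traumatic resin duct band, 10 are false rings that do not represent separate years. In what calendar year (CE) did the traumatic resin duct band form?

Total growth rings = 293 + 97 + 123 = 513.
The traumatic resin duct band sits at growth ring 177 from the pith, so 513 − 177 = 336 growth rings formed after it.
Excluding 10 false growth rings: 336 − 10 = 326.
1927 − 326 = 1601 CE.

1601 CE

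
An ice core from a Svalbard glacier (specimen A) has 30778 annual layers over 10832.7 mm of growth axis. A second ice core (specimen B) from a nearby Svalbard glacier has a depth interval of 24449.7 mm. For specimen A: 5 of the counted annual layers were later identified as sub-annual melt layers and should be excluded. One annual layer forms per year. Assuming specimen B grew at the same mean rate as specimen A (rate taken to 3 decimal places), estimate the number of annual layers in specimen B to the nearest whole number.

69459 annual layers

Specimen A: correcting the raw count gives 30778 − 5 = 30773 true annual layers.
A: Mean rate = 10832.7 mm / 30773 years ≈ 0.352 mm/yr.
For B, 24449.7 / 0.352 = 69459.38 years ≈ 69459 annual layers.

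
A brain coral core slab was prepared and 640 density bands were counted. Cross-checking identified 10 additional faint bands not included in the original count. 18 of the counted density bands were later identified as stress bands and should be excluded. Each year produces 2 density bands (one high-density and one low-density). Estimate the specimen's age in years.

After corrections the count is 640 − 18 + 10 = 632 density bands.
Dividing by 2 density bands per year: 632 / 2 = 316 years.

316 years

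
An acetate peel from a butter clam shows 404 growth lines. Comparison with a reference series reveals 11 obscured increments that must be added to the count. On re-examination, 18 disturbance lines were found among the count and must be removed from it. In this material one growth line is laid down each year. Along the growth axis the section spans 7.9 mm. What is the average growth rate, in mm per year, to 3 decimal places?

Adjusted count: 404 − 18 + 11 = 397 growth lines.
7.9 mm over 397 years gives 7.9 / 397 ≈ 0.020 mm per year.

0.020 mm per year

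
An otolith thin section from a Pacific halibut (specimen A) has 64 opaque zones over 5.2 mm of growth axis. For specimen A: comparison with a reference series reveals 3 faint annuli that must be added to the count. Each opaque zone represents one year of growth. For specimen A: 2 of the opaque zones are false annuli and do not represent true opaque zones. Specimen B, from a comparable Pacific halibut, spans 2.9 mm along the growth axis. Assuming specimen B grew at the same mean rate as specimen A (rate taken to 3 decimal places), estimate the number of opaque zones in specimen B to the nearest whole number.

36 opaque zones

Specimen A: correcting the raw count gives 64 − 2 + 3 = 65 true opaque zones.
A: 5.2 mm over 65 years gives 5.2 / 65 ≈ 0.080 mm per year.
For B, 2.9 / 0.080 = 36.25 years ≈ 36 opaque zones.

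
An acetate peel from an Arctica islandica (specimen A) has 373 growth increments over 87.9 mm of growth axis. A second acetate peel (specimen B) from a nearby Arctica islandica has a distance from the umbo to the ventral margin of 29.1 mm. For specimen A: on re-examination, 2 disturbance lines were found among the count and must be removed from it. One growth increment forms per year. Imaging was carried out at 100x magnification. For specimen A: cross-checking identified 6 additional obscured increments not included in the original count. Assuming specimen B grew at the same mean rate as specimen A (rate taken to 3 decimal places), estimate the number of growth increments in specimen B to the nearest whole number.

Specimen A: correcting the raw count gives 373 − 2 + 6 = 377 true growth increments.
A: 87.9 mm over 377 years gives 87.9 / 377 ≈ 0.233 mm/year.
B spans 29.1 / 0.233 = 124.89 years ≈ 125 growth increments.

125 growth increments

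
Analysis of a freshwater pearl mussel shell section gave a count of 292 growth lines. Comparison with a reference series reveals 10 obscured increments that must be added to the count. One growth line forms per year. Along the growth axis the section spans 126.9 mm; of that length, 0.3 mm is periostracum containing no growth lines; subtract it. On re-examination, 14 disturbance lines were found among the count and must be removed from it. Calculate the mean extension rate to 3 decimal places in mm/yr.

After corrections the count is 292 − 14 + 10 = 288 growth lines.
Removing the 0.3 mm offcut leaves 126.9 − 0.3 = 126.6 mm.
126.6 mm over 288 years gives 126.6 / 288 ≈ 0.440 mm/yr.

0.440 mm/yr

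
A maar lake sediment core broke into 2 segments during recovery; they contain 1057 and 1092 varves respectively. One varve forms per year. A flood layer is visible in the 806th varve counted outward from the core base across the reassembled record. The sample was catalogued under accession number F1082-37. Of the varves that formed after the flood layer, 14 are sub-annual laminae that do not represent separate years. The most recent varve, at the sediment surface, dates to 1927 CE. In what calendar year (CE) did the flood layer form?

Total varves = 1057 + 1092 = 2149.
Between varve 806 and the sediment surface there are 2149 − 806 = 1343 varves.
Excluding 14 false varves: 1343 − 14 = 1329.
The varve at the sediment surface is 1927 CE, so the flood layer dates to 1927 − 1329 = 598 CE.

598 CE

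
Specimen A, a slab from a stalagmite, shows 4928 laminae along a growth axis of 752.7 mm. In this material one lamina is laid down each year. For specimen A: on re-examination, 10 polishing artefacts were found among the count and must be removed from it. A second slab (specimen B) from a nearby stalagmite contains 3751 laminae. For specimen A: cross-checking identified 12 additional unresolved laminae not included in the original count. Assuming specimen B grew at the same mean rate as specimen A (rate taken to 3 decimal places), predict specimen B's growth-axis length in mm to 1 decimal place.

Specimen A: true lamina count = 4928 − 10 + 12 = 4930.
A: 752.7 mm over 4930 years gives 752.7 / 4930 ≈ 0.153 mm/year.
Length of B = 0.153 × 3751 = 573.9 mm.

573.9 mm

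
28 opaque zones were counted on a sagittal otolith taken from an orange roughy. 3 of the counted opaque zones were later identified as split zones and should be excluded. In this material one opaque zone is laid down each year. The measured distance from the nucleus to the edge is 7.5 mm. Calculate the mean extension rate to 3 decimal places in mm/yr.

True opaque zone count = 28 − 3 = 25.
Extension rate ≈ 7.5 / 25 = 0.300 mm/yr.

0.300 mm/yr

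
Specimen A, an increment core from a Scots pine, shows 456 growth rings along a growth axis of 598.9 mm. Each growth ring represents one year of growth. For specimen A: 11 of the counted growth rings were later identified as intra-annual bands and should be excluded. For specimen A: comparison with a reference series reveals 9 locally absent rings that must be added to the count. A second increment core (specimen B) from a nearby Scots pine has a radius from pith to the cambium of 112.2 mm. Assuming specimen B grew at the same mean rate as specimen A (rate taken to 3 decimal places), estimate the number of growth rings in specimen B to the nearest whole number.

85 growth rings

Specimen A: after corrections the count is 456 − 11 + 9 = 454 growth rings.
A: 598.9 mm over 454 years gives 598.9 / 454 ≈ 1.319 mm/yr.
B spans 112.2 / 1.319 = 85.06 years ≈ 85 growth rings.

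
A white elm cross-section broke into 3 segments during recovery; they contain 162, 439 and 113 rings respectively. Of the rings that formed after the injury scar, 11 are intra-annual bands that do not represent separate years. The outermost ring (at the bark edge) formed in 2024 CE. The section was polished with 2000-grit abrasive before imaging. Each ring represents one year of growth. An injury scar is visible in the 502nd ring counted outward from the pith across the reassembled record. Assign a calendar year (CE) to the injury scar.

1823 CE

Total rings = 162 + 439 + 113 = 714.
The injury scar sits at ring 502 from the pith, so 714 − 502 = 212 rings formed after it.
Removing the 11 false rings leaves 212 − 11 = 201 true rings beyond the injury scar.
Counting back 201 years from 2024 CE places the injury scar in 2024 − 201 = 1823 CE.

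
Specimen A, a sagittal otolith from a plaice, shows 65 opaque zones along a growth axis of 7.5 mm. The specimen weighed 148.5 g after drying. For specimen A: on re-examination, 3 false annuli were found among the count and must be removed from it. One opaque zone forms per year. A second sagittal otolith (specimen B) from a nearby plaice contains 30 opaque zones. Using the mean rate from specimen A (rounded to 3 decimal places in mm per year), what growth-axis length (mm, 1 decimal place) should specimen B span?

3.6 mm

Specimen A: true opaque zone count = 65 − 3 = 62.
A: Mean rate = 7.5 mm / 62 years ≈ 0.121 mm/year.
For B, 0.121 mm/year × 30 years = 3.6 mm.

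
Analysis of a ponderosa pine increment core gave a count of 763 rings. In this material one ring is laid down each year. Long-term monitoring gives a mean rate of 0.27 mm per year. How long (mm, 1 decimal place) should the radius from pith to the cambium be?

763 years of growth are recorded.
Predicted length = 0.27 mm/year × 763 years = 206.0 mm.

206.0 mm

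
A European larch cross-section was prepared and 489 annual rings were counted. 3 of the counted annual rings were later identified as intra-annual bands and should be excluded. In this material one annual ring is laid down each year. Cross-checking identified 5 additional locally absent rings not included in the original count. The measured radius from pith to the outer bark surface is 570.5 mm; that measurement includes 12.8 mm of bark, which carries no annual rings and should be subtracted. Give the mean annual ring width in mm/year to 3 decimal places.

1.136 mm/year

Adjusted count: 489 − 3 + 5 = 491 annual rings.
Net length = 570.5 − 12.8 = 557.7 mm.
Extension rate ≈ 557.7 / 491 = 1.136 mm/year.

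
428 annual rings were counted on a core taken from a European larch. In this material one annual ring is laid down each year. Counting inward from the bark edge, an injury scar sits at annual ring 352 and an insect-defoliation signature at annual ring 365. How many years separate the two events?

365 − 352 = 13 annual rings lie between the two events.
That is 13 years at one annual ring per year.

13 yr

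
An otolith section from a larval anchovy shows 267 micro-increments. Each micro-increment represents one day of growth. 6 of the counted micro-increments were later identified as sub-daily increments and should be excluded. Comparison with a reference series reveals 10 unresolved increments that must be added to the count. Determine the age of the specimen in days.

After corrections the count is 267 − 6 + 10 = 271 micro-increments.
One micro-increment per day makes the duration 271 days.

271 days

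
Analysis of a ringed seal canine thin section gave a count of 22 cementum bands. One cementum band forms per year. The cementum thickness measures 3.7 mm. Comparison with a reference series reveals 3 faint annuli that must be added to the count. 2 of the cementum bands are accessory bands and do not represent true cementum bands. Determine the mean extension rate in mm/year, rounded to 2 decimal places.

0.16 mm/year

Correcting the raw count gives 22 − 2 + 3 = 23 true cementum bands.
Extension rate ≈ 3.7 / 23 = 0.16 mm/year.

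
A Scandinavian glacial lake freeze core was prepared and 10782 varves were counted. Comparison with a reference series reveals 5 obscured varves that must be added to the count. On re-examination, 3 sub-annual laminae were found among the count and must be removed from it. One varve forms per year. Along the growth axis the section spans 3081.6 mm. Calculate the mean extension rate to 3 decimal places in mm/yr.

0.286 mm/yr

True varve count = 10782 − 3 + 5 = 10784.
Mean rate = 3081.6 mm / 10784 years ≈ 0.286 mm/yr.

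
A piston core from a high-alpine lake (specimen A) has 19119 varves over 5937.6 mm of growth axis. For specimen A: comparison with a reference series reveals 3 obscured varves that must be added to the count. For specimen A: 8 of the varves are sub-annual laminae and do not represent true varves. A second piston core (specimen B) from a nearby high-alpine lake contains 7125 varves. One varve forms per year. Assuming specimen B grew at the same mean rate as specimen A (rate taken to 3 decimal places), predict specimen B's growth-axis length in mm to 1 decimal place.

Specimen A: true varve count = 19119 − 8 + 3 = 19114.
A: Extension rate ≈ 5937.6 / 19114 = 0.311 mm/yr.
Length of B = 0.311 × 7125 = 2215.9 mm.

2215.9 mm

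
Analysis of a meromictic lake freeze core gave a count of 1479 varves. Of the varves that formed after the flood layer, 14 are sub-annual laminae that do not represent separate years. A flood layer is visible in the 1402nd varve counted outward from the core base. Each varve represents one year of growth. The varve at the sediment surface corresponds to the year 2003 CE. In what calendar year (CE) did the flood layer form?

1940 CE

Between varve 1402 and the sediment surface there are 1479 − 1402 = 77 varves.
Excluding 14 false varves: 77 − 14 = 63.
2003 − 63 = 1940 CE.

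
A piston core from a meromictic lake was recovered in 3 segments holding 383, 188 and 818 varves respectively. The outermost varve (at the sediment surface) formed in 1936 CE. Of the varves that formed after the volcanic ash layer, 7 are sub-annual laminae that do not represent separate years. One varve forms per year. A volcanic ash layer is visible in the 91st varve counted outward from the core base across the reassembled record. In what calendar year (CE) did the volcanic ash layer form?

Total varves = 383 + 188 + 818 = 1389.
1389 − 91 = 1298 varves lie beyond the volcanic ash layer toward the sediment surface.
Removing the 7 false varves leaves 1298 − 7 = 1291 true varves beyond the volcanic ash layer.
Counting back 1291 years from 1936 CE places the volcanic ash layer in 1936 − 1291 = 645 CE.

645 CE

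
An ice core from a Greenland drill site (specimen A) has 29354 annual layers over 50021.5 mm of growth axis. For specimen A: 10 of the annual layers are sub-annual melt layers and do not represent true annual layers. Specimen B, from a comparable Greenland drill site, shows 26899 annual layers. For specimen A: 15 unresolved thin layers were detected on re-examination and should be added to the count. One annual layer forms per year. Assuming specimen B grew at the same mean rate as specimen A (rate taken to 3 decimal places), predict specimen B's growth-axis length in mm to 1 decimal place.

45835.9 mm

Specimen A: adjusted count: 29354 − 10 + 15 = 29359 annual layers.
A: Extension rate ≈ 50021.5 / 29359 = 1.704 mm/year.
Length of B = 1.704 × 26899 = 45835.9 mm.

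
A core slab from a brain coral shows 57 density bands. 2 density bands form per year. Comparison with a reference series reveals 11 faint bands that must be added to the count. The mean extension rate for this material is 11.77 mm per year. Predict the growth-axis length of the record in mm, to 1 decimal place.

400.2 mm

After corrections the count is 57 + 11 = 68 density bands.
68 density bands at 2 per year is 68 / 2 = 34 years.
Length ≈ 11.77 × 34 = 400.2 mm.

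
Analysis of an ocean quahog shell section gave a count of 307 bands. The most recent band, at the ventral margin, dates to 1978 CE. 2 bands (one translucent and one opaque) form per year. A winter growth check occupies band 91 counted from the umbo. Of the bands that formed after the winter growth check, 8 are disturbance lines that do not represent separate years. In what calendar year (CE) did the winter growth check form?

1874 CE

Between band 91 and the ventral margin there are 307 − 91 = 216 bands.
Excluding 8 false bands: 216 − 8 = 208.
208 bands at 2 per year is 208 / 2 = 104 years.
Counting back 104 years from 1978 CE places the winter growth check in 1978 − 104 = 1874 CE.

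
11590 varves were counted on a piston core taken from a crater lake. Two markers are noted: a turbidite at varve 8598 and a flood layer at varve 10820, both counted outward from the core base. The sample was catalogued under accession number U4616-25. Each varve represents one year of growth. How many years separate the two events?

2222 years

Separation: 10820 − 8598 = 2222 varves.
That is 2222 years at one varve per year.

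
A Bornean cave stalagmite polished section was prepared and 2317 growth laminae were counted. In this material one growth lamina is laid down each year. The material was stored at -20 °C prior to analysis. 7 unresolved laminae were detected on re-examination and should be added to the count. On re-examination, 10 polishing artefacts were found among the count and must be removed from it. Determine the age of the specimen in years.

After corrections the count is 2317 − 10 + 7 = 2314 growth laminae.
At one growth lamina per year, that is 2314 years.

2314 years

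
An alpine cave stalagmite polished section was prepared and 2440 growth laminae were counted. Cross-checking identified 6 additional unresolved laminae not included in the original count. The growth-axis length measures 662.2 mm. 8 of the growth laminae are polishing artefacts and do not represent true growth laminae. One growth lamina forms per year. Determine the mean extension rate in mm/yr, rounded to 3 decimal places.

0.272 mm/yr

Adjusted count: 2440 − 8 + 6 = 2438 growth laminae.
Extension rate ≈ 662.2 / 2438 = 0.272 mm/yr.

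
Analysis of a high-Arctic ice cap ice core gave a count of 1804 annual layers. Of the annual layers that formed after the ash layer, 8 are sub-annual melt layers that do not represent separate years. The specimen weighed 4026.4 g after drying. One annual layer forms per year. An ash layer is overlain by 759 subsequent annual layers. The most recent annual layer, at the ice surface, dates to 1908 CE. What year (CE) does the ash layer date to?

1157 CE

759 annual layers formed after the ash layer.
Removing the 8 false annual layers leaves 759 − 8 = 751 true annual layers beyond the ash layer.
1908 − 751 = 1157 CE.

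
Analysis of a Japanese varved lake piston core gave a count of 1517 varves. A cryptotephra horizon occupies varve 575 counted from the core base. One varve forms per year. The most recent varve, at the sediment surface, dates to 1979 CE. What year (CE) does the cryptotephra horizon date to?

The cryptotephra horizon sits at varve 575 from the core base, so 1517 − 575 = 942 varves formed after it.
1979 − 942 = 1037 CE.

1037 CE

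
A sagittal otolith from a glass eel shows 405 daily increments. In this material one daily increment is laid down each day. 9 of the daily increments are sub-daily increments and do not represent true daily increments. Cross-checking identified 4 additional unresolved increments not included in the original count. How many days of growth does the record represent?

True daily increment count = 405 − 9 + 4 = 400.
One daily increment per day makes the duration 400 days.

400 days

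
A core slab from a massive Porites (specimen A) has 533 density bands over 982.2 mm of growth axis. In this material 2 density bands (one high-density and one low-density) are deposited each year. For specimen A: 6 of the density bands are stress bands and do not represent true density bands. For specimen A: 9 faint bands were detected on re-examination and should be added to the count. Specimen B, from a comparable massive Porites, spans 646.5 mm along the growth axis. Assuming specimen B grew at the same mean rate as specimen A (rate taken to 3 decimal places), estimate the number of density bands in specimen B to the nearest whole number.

353 density bands

Specimen A: after corrections the count is 533 − 6 + 9 = 536 density bands.
Specimen A: with 2 density bands per year, 536 / 2 = 268 years.
A: Mean rate = 982.2 mm / 268 years ≈ 3.665 mm/year.
For B, 646.5 / 3.665 = 176.40 years; at 2 density bands per year that is 176.40 × 2 ≈ 353 density bands.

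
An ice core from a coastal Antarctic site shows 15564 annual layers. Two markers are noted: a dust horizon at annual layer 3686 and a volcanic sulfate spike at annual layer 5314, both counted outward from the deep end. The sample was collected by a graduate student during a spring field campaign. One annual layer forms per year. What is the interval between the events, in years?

1628 years

5314 − 3686 = 1628 annual layers lie between the two events.
One annual layer per year makes the interval 1628 years.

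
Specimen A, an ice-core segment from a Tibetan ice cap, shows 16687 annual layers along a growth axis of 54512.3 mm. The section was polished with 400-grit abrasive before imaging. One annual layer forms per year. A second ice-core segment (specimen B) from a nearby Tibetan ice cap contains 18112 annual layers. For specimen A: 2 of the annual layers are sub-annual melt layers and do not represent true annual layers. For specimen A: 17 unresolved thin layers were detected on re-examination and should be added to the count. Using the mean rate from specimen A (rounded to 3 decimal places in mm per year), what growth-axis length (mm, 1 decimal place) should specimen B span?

59117.6 mm

Specimen A: after corrections the count is 16687 − 2 + 17 = 16702 annual layers.
A: Mean rate = 54512.3 mm / 16702 years ≈ 3.264 mm per year.
Length of B = 3.264 × 18112 = 59117.6 mm.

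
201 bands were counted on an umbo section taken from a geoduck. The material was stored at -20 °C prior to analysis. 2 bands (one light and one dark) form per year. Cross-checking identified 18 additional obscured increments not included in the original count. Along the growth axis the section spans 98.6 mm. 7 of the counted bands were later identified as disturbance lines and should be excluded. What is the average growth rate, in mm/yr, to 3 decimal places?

0.930 mm/yr

True band count = 201 − 7 + 18 = 212.
Dividing by 2 bands per year: 212 / 2 = 106 years.
Mean rate = 98.6 mm / 106 years ≈ 0.930 mm/yr.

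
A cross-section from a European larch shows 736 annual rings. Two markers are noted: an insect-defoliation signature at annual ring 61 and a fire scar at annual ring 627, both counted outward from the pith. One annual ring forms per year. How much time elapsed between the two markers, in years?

627 − 61 = 566 annual rings lie between the two events.
One annual ring per year makes the interval 566 years.

566 years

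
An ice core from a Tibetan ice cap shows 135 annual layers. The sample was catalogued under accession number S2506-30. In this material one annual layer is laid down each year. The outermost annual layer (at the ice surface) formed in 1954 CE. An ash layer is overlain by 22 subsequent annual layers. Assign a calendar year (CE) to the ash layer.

22 annual layers post-date the ash layer.
1954 − 22 = 1932 CE.

1932 CE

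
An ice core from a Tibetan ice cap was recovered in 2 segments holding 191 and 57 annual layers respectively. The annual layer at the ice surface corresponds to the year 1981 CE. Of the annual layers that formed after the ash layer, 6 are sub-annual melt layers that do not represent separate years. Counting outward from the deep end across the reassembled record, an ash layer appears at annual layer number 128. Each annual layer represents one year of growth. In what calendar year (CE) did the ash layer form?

Total annual layers = 191 + 57 = 248.
The ash layer sits at annual layer 128 from the deep end, so 248 − 128 = 120 annual layers formed after it.
Removing the 6 false annual layers leaves 120 − 6 = 114 true annual layers beyond the ash layer.
Counting back 114 years from 1981 CE places the ash layer in 1981 − 114 = 1867 CE.

1867 CE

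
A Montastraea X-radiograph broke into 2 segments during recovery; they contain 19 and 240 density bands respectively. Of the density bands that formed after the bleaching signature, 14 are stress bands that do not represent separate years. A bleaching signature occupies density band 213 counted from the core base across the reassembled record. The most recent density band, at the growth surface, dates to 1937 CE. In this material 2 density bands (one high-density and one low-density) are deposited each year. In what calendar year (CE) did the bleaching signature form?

Total density bands = 19 + 240 = 259.
The bleaching signature sits at density band 213 from the core base, so 259 − 213 = 46 density bands formed after it.
Excluding 14 false density bands: 46 − 14 = 32.
Dividing by 2 density bands per year: 32 / 2 = 16 years.
Counting back 16 years from 1937 CE places the bleaching signature in 1937 − 16 = 1921 CE.

1921 CE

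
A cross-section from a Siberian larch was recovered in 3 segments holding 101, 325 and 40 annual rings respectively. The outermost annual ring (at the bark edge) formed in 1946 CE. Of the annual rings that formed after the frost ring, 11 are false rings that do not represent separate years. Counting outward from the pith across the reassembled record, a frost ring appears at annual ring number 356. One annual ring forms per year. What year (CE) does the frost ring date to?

1847 CE

Total annual rings = 101 + 325 + 40 = 466.
Between annual ring 356 and the bark edge there are 466 − 356 = 110 annual rings.
Removing the 11 false annual rings leaves 110 − 11 = 99 true annual rings beyond the frost ring.
Counting back 99 years from 1946 CE places the frost ring in 1946 − 99 = 1847 CE.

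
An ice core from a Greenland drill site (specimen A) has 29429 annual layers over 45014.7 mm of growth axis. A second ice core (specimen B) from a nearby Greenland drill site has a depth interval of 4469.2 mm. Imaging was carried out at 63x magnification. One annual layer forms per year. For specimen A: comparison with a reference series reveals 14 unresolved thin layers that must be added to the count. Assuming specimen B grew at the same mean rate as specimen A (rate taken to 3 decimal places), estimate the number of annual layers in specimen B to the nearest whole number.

Specimen A: adjusted count: 29429 + 14 = 29443 annual layers.
A: Mean rate = 45014.7 mm / 29443 years ≈ 1.529 mm/yr.
For B, 4469.2 / 1.529 = 2922.96 years ≈ 2923 annual layers.

2923 annual layers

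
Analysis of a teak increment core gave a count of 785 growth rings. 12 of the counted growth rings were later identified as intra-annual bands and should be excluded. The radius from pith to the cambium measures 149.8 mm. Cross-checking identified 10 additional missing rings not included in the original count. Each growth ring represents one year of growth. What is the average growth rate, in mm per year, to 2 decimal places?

0.19 mm per year

After corrections the count is 785 − 12 + 10 = 783 growth rings.
Mean rate = 149.8 mm / 783 years ≈ 0.19 mm per year.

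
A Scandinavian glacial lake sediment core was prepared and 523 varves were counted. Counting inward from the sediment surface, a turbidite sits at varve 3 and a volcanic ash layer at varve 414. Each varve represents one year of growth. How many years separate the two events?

Separation: 414 − 3 = 411 varves.
At one varve per year, 411 years elapsed between them.

411 yr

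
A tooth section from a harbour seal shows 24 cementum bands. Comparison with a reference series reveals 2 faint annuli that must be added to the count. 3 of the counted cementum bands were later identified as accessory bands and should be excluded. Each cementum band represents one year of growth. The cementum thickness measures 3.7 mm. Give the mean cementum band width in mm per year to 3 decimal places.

After corrections the count is 24 − 3 + 2 = 23 cementum bands.
3.7 mm over 23 years gives 3.7 / 23 ≈ 0.161 mm per year.

0.161 mm per year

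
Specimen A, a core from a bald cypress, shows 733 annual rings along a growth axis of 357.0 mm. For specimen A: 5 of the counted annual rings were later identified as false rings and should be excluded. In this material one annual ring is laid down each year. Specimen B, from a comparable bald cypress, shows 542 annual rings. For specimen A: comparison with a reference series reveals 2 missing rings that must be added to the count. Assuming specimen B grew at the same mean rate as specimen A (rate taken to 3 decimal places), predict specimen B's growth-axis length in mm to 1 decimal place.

Specimen A: true annual ring count = 733 − 5 + 2 = 730.
A: 357.0 mm over 730 years gives 357.0 / 730 ≈ 0.489 mm/year.
B's length ≈ 0.489 × 542 = 265.0 mm.

265.0 mm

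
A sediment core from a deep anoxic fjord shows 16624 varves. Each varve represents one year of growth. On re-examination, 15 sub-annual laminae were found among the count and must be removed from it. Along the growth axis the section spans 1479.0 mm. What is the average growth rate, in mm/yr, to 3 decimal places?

0.089 mm/yr

After corrections the count is 16624 − 15 = 16609 varves.
Mean rate = 1479.0 mm / 16609 years ≈ 0.089 mm/yr.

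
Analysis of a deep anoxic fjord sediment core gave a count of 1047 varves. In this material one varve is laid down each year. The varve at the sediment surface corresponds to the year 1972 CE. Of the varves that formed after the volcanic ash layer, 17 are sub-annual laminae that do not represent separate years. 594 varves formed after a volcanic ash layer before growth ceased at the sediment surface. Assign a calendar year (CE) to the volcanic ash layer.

1395 CE

594 varves formed after the volcanic ash layer.
594 − 17 false = 577 true varves after the volcanic ash layer.
The varve at the sediment surface is 1972 CE, so the volcanic ash layer dates to 1972 − 577 = 1395 CE.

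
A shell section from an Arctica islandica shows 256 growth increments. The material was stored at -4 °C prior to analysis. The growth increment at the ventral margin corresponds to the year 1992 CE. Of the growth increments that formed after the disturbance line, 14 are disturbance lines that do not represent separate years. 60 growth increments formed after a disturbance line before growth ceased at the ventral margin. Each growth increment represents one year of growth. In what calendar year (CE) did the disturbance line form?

1946 CE

60 growth increments formed after the disturbance line.
60 − 14 false = 46 true growth increments after the disturbance line.
1992 − 46 = 1946 CE.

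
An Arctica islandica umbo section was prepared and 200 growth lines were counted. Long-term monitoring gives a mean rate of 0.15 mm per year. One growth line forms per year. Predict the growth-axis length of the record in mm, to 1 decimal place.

30.0 mm

The record spans 200 years at 0.15 mm per year.
200 years at 0.15 mm/year gives 0.15 × 200 = 30.0 mm.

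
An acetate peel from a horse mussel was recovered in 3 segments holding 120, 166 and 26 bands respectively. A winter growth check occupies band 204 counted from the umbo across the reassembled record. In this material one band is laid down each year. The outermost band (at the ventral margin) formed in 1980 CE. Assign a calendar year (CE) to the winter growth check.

1872 CE

Total bands = 120 + 166 + 26 = 312.
312 − 204 = 108 bands lie beyond the winter growth check toward the ventral margin.
Counting back 108 years from 1980 CE places the winter growth check in 1980 − 108 = 1872 CE.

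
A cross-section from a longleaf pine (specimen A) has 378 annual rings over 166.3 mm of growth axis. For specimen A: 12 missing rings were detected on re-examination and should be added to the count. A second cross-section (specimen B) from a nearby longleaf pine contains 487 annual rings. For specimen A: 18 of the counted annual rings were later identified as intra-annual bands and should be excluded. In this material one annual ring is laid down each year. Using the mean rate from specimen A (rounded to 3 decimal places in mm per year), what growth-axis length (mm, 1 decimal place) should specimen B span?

Specimen A: adjusted count: 378 − 18 + 12 = 372 annual rings.
A: 166.3 mm over 372 years gives 166.3 / 372 ≈ 0.447 mm per year.
Length of B = 0.447 × 487 = 217.7 mm.

217.7 mm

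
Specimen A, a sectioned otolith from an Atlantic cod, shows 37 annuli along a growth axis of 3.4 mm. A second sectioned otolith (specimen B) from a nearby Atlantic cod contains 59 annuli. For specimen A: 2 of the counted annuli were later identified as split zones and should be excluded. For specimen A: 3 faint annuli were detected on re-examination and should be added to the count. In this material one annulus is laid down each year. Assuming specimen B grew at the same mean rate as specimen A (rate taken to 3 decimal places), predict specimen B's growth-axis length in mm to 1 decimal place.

5.3 mm

Specimen A: true annulus count = 37 − 2 + 3 = 38.
A: Extension rate ≈ 3.4 / 38 = 0.089 mm/yr.
Length of B = 0.089 × 59 = 5.3 mm.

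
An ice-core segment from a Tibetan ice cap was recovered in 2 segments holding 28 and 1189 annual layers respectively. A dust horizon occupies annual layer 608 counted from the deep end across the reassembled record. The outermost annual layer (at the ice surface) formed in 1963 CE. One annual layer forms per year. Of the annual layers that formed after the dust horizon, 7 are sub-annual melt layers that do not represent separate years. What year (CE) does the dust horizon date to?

1361 CE

Total annual layers = 28 + 1189 = 1217.
Between annual layer 608 and the ice surface there are 1217 − 608 = 609 annual layers.
Removing the 7 false annual layers leaves 609 − 7 = 602 true annual layers beyond the dust horizon.
The annual layer at the ice surface is 1963 CE, so the dust horizon dates to 1963 − 602 = 1361 CE.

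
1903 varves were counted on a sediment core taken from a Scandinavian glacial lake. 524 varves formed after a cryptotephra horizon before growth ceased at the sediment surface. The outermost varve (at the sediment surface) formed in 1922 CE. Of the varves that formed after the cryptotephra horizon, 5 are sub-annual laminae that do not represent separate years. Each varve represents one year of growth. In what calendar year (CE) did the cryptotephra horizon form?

There are 524 varves younger than the cryptotephra horizon.
524 − 5 false = 519 true varves after the cryptotephra horizon.
The varve at the sediment surface is 1922 CE, so the cryptotephra horizon dates to 1922 − 519 = 1403 CE.

1403 CE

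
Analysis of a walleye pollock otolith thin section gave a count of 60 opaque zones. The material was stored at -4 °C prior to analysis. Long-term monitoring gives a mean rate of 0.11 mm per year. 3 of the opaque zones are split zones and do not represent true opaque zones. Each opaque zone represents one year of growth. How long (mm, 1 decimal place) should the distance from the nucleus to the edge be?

6.3 mm

After corrections the count is 60 − 3 = 57 opaque zones.
Predicted length = 0.11 mm/year × 57 years = 6.3 mm.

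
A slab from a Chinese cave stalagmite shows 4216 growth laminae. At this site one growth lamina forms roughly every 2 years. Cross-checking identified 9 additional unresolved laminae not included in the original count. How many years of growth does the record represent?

Correcting the raw count gives 4216 + 9 = 4225 true growth laminae.
At 2 years per growth lamina, 4225 × 2 = 8450 years.

8450 yr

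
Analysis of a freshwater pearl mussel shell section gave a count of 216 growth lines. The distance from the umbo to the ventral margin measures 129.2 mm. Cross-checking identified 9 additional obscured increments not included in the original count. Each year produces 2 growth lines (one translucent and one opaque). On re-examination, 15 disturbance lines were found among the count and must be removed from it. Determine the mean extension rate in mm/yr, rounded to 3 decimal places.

True growth line count = 216 − 15 + 9 = 210.
With 2 growth lines per year, 210 / 2 = 105 years.
129.2 mm over 105 years gives 129.2 / 105 ≈ 1.230 mm/yr.

1.230 mm/yr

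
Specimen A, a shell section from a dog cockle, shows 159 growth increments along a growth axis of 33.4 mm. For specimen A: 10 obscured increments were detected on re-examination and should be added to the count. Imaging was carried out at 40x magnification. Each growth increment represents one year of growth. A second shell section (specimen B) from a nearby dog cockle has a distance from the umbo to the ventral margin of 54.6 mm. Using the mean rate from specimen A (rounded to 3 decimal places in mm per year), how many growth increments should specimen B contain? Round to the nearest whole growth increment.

Specimen A: correcting the raw count gives 159 + 10 = 169 true growth increments.
A: Extension rate ≈ 33.4 / 169 = 0.198 mm/year.
B spans 54.6 / 0.198 = 275.76 years ≈ 276 growth increments.

276 growth increments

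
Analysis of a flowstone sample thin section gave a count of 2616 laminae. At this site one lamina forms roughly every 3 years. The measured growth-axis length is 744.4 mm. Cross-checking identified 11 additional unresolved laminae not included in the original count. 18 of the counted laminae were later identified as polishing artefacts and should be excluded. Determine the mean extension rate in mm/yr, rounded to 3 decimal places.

0.095 mm/yr

Adjusted count: 2616 − 18 + 11 = 2609 laminae.
Multiplying by 3 years per lamina: 2609 × 3 = 7827 years.
Extension rate ≈ 744.4 / 7827 = 0.095 mm/yr.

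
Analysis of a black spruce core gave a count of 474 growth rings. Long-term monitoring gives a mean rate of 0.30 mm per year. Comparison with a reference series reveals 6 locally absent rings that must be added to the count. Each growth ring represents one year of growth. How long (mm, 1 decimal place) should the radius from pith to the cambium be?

Adjusted count: 474 + 6 = 480 growth rings.
480 years at 0.30 mm/year gives 0.30 × 480 = 144.0 mm.

144.0 mm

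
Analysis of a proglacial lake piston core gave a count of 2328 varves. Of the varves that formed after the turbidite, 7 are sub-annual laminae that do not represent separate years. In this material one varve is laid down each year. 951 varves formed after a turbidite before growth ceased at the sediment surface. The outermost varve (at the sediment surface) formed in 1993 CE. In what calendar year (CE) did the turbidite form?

951 varves post-date the turbidite.
Removing the 7 false varves leaves 951 − 7 = 944 true varves beyond the turbidite.
Counting back 944 years from 1993 CE places the turbidite in 1993 − 944 = 1049 CE.

1049 CE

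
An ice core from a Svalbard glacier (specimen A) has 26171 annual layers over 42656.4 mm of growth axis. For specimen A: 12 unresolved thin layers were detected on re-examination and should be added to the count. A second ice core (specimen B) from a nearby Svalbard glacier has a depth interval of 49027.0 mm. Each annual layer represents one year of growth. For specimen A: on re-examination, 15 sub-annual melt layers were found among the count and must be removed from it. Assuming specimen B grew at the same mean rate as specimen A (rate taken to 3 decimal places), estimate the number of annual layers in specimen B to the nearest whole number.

Specimen A: adjusted count: 26171 − 15 + 12 = 26168 annual layers.
A: Extension rate ≈ 42656.4 / 26168 = 1.630 mm/yr.
For B, 49027.0 / 1.630 = 30077.91 years ≈ 30078 annual layers.

30078 annual layers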